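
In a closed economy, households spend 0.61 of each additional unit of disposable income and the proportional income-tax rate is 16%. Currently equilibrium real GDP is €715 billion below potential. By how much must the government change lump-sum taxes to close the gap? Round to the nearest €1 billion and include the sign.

Spending multiplier = 1/(1 − c(1−t)) = 1/(1 − 0.61×0.84) = 1/0.4876 ≈ 2.051.
Tax multiplier = −c·k = −0.61/0.4876 ≈ −1.251. Need ΔY = +€715 billion, so ΔT = ΔY/(−c·k) = −(+€715 billion) × 0.4876 / 0.61 ≈ −€572 billion.
The government should cut lump-sum taxes by €572 billion.

−€572 billion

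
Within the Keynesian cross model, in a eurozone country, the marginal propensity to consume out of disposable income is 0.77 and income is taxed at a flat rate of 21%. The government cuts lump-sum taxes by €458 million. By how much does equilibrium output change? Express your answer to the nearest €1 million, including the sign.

A lump-sum tax change of −€458 million shifts disposable income by +€458 million; first-round consumption changes by −c × ΔT = −0.77 × (−€458 million) = +€352.66 million.
Expenditure multiplier = 1/(1 − c(1−t)) = 1/(1 − 0.77×0.79) = 1/0.3917 ≈ 2.553.
The tax multiplier is −c × k ≈ −1.966, so ΔY = k × (−c·ΔT) = (+€352.66 million) / 0.3917 ≈ +€900 million.

+€900 million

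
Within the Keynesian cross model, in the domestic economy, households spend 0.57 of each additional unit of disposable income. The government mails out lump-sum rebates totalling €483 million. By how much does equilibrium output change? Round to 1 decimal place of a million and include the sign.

A lump-sum tax change of −€483 million shifts disposable income by +€483 million; first-round consumption changes by −c × ΔT = −0.57 × (−€483 million) = +€275.31 million.
Expenditure multiplier = 1/(1 − MPC) = 1/(1 − 0.57) = 1/0.43 ≈ 2.326.
The tax multiplier is −c × k ≈ −1.326, so ΔY = k × (−c·ΔT) = (+€275.31 million) / 0.43 ≈ +€640.3 million.

+€640.3 million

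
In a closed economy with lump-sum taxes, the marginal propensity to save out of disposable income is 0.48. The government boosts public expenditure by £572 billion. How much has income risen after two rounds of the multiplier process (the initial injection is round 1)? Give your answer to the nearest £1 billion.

MPC = 1 − MPS = 1 − 0.48 = 0.52.
Round 1 adds ΔG = £572 billion; each later round is MPC = 0.52 times the previous.
After 2 rounds: 572 + 297.44 = ΔG·(1 − c^2)/(1 − c) = 572 × (1 − 0.2704)/0.48 ≈ £869 billion.

£869 billion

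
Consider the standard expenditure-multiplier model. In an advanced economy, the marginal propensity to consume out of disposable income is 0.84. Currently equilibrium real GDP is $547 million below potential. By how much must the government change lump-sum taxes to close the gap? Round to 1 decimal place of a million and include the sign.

−$104.2 million

Spending multiplier = 1/(1 − MPC) = 1/(1 − 0.84) = 1/0.16 = 6.25.
Tax multiplier = −c·k = −0.84/0.16 = −5.25. Need ΔY = +$547 million, so ΔT = ΔY/(−c·k) = −(+$547 million) × 0.16 / 0.84 ≈ −$104.2 million.
The government should cut lump-sum taxes by $104.2 million.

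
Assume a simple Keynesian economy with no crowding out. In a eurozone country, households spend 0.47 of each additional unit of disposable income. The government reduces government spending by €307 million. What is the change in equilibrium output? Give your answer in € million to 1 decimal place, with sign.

Government-spending multiplier = 1/(1 − MPC) = 1/(1 − 0.47) = 1/0.53 ≈ 1.887.
ΔY = k × ΔG = (−€307 million) / 0.53 ≈ −€579.2 million.

−€579.2 million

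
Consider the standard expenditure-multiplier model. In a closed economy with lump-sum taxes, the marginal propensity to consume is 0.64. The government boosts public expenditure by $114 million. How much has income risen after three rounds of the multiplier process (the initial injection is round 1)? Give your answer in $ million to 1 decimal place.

Round 1 adds ΔG = $114 million; each later round is MPC = 0.64 times the previous.
After 3 rounds: 114 + 72.96 + 46.6944 = ΔG·(1 − c^3)/(1 − c) = 114 × (1 − 0.262144)/0.36 ≈ $233.7 million.

$233.7 million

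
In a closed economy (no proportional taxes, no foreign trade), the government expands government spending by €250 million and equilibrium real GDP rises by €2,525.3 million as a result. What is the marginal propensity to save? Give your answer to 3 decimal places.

Implied spending multiplier k = ΔY/ΔG = 2,525.3/250 = 10.1012.
Since k = 1/(1 − MPC), MPC = 1 − 1/k = 1 − ΔG/ΔY = 1 − 250/2,525.3 ≈ 0.901.
MPS = 1 − MPC = 0.099.

0.099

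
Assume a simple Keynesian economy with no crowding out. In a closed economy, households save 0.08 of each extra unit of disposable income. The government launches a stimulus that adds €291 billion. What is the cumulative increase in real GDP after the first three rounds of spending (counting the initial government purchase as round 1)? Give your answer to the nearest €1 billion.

MPC = 1 − MPS = 1 − 0.08 = 0.92.
Round 1 adds ΔG = €291 billion; each later round is MPC = 0.92 times the previous.
After 3 rounds: 291 + 267.72 + 246.3024 = ΔG·(1 − c^3)/(1 − c) = 291 × (1 − 0.778688)/0.08 ≈ €805 billion.

€805 billion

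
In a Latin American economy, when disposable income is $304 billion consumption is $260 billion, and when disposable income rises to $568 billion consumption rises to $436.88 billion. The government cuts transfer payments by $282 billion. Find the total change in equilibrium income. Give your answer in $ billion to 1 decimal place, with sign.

−$572.5 billion

MPC = ΔC/ΔYd = (436.88 − 260)/(568 − 304) = 176.88/264 = 0.67.
The transfer change shifts disposable income by −$282 billion, so first-round consumption changes by c·ΔTR = 0.67 × (−$282 billion) = −$188.94 billion.
Expenditure multiplier = 1/(1 − MPC) = 1/(1 − 0.67) = 1/0.33 ≈ 3.03.
The transfer multiplier is c × k ≈ 2.03, so ΔY = k × (c·ΔTR) = (−$188.94 billion) / 0.33 ≈ −$572.5 billion.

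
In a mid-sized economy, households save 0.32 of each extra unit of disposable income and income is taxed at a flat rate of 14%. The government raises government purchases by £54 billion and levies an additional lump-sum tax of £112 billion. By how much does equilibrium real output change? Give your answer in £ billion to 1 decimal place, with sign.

−£53.4 billion

MPC = 1 − MPS = 1 − 0.32 = 0.68.
Expenditure multiplier = 1/(1 − c(1−t)) = 1/(1 − 0.68×0.86) = 1/0.4152 ≈ 2.408.
ΔG contributes k·ΔG = (+£54 billion) / 0.4152 ≈ +£130.1 billion.
ΔT of +£112 billion changes first-round spending by −c·ΔT = −£76.16 billion, contributing k·(−c·ΔT) = (−£76.16 billion) / 0.4152 ≈ −£183.4 billion.
Net ΔY = k(ΔG − c·ΔT) = (−£22.16 billion) / 0.4152 ≈ −£53.4 billion.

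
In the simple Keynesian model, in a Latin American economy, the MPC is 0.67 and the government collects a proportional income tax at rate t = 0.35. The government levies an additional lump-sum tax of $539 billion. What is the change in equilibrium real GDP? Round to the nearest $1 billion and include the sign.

−$640 billion

A lump-sum tax change of +$539 billion shifts disposable income by −$539 billion; first-round consumption changes by −c × ΔT = −0.67 × (+$539 billion) = −$361.13 billion.
Expenditure multiplier = 1/(1 − c(1−t)) = 1/(1 − 0.67×0.65) = 1/0.5645 ≈ 1.771.
The tax multiplier is −c × k ≈ −1.187, so ΔY = k × (−c·ΔT) = (−$361.13 billion) / 0.5645 ≈ −$640 billion.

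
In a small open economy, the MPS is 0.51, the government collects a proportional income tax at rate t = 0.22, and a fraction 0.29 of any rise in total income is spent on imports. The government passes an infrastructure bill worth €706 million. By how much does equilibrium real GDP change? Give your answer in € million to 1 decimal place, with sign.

+€777.7 million

MPC = 1 − MPS = 1 − 0.51 = 0.49.
Expenditure multiplier = 1/(1 − c(1−t) + m) = 1/(1 − 0.49×0.78 + 0.29) = 1/0.9078 ≈ 1.102.
ΔY = k × ΔG = (+€706 million) / 0.9078 ≈ +€777.7 million.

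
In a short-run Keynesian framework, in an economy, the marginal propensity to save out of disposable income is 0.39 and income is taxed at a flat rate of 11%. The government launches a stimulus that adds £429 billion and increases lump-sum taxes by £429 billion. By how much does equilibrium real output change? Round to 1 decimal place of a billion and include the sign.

+£366.0 billion

MPC = 1 − MPS = 1 − 0.39 = 0.61.
Expenditure multiplier = 1/(1 − c(1−t)) = 1/(1 − 0.61×0.89) = 1/0.4571 ≈ 2.188.
ΔG contributes k·ΔG = (+£429 billion) / 0.4571 ≈ +£938.5 billion.
ΔT of +£429 billion changes first-round spending by −c·ΔT = −£261.69 billion, contributing k·(−c·ΔT) = (−£261.69 billion) / 0.4571 ≈ −£572.5 billion.
Net ΔY = k(ΔG − c·ΔT) = (+£167.31 billion) / 0.4571 ≈ +£366 billion.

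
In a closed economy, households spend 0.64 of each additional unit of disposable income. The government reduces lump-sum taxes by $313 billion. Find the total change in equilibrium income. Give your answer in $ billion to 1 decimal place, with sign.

A lump-sum tax change of −$313 billion shifts disposable income by +$313 billion; first-round consumption changes by −c × ΔT = −0.64 × (−$313 billion) = +$200.32 billion.
Expenditure multiplier = 1/(1 − MPC) = 1/(1 − 0.64) = 1/0.36 ≈ 2.778.
The tax multiplier is −c × k ≈ −1.778, so ΔY = k × (−c·ΔT) = (+$200.32 billion) / 0.36 ≈ +$556.4 billion.

+$556.4 billion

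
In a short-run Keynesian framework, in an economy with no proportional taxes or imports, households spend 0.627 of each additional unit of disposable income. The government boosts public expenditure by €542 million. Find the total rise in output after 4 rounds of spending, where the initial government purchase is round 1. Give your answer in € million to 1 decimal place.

€1,228.5 million

Round 1 adds ΔG = €542 million; each later round is MPC = 0.627 times the previous.
After 4 rounds: 542 + 339.834 + 213.075918 + 133.598600586 = ΔG·(1 − c^4)/(1 − c) = 542 × (1 − 0.154550410641)/0.373 ≈ €1,228.5 million.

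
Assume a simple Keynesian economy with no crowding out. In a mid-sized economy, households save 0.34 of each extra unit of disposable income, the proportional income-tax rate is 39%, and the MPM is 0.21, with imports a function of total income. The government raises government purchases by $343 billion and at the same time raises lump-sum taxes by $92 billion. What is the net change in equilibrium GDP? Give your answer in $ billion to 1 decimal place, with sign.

+$349.6 billion

MPC = 1 − MPS = 1 − 0.34 = 0.66.
Expenditure multiplier = 1/(1 − c(1−t) + m) = 1/(1 − 0.66×0.61 + 0.21) = 1/0.8074 ≈ 1.239.
ΔG contributes k·ΔG = (+$343 billion) / 0.8074 ≈ +$424.8 billion.
ΔT of +$92 billion changes first-round spending by −c·ΔT = −$60.72 billion, contributing k·(−c·ΔT) = (−$60.72 billion) / 0.8074 ≈ −$75.2 billion.
Net ΔY = k(ΔG − c·ΔT) = (+$282.28 billion) / 0.8074 ≈ +$349.6 billion.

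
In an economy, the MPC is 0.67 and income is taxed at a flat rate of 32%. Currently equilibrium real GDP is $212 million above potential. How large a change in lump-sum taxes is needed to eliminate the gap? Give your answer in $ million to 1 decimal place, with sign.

+$172.3 million

Spending multiplier = 1/(1 − c(1−t)) = 1/(1 − 0.67×0.68) = 1/0.5444 ≈ 1.837.
Tax multiplier = −c·k = −0.67/0.5444 ≈ −1.231. Need ΔY = −$212 million, so ΔT = ΔY/(−c·k) = −(−$212 million) × 0.5444 / 0.67 ≈ +$172.3 million.
The government should raise lump-sum taxes by $172.3 million.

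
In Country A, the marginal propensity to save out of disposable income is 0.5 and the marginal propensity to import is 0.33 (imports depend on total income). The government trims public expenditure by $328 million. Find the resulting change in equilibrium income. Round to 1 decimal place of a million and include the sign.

MPC = 1 − MPS = 1 − 0.5 = 0.5.
Government-spending multiplier = 1/(1 − c + m) = 1/(1 − 0.5 + 0.33) = 1/0.83 ≈ 1.205.
ΔY = k × ΔG = (−$328 million) / 0.83 ≈ −$395.2 million.

−$395.2 million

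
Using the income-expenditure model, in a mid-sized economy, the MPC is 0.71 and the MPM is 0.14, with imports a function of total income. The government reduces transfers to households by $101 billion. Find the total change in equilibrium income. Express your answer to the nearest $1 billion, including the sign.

The transfer change shifts disposable income by −$101 billion, so first-round consumption changes by c·ΔTR = 0.71 × (−$101 billion) = −$71.71 billion.
Expenditure multiplier = 1/(1 − c + m) = 1/(1 − 0.71 + 0.14) = 1/0.43 ≈ 2.326.
The transfer multiplier is c × k ≈ 1.651, so ΔY = k × (c·ΔTR) = (−$71.71 billion) / 0.43 ≈ −$167 billion.

−$167 billion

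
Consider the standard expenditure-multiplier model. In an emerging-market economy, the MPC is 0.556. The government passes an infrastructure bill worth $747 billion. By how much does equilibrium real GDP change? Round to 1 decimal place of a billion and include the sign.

+$1,682.4 billion

Expenditure multiplier = 1/(1 − MPC) = 1/(1 − 0.556) = 1/0.444 ≈ 2.252.
ΔY = k × ΔG = (+$747 billion) / 0.444 ≈ +$1,682.4 billion.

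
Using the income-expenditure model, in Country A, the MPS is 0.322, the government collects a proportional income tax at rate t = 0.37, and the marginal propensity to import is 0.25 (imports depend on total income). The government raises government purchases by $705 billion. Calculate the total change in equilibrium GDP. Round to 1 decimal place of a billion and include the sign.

MPC = 1 − MPS = 1 − 0.322 = 0.678.
Expenditure multiplier = 1/(1 − c(1−t) + m) = 1/(1 − 0.678×0.63 + 0.25) = 1/0.82286 ≈ 1.215.
ΔY = k × ΔG = (+$705 billion) / 0.82286 ≈ +$856.8 billion.

+$856.8 billion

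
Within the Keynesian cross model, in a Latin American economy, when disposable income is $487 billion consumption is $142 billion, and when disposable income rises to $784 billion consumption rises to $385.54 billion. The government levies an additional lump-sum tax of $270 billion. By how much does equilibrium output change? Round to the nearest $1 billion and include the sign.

MPC = ΔC/ΔYd = (385.54 − 142)/(784 − 487) = 243.54/297 = 0.82.
A lump-sum tax change of +$270 billion shifts disposable income by −$270 billion; first-round consumption changes by −c × ΔT = −0.82 × (+$270 billion) = −$221.4 billion.
Expenditure multiplier = 1/(1 − MPC) = 1/(1 − 0.82) = 1/0.18 ≈ 5.556.
The tax multiplier is −c × k ≈ −4.556, so ΔY = k × (−c·ΔT) = (−$221.4 billion) / 0.18 = −$1,230 billion.

−$1,230 billion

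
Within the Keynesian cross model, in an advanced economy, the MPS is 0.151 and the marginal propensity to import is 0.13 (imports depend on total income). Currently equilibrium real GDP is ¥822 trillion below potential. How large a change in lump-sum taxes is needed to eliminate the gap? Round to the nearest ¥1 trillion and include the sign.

MPC = 1 − MPS = 1 − 0.151 = 0.849.
Spending multiplier = 1/(1 − c + m) = 1/(1 − 0.849 + 0.13) = 1/0.281 ≈ 3.559.
Tax multiplier = −c·k = −0.849/0.281 ≈ −3.021. Need ΔY = +¥822 trillion, so ΔT = ΔY/(−c·k) = −(+¥822 trillion) × 0.281 / 0.849 ≈ −¥272 trillion.
The government should cut lump-sum taxes by ¥272 trillion.

−¥272 trillion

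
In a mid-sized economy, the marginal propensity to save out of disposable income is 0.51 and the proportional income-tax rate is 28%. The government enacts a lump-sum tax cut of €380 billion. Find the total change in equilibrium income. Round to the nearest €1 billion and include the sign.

MPC = 1 − MPS = 1 − 0.51 = 0.49.
A lump-sum tax change of −€380 billion shifts disposable income by +€380 billion; first-round consumption changes by −c × ΔT = −0.49 × (−€380 billion) = +€186.2 billion.
Expenditure multiplier = 1/(1 − c(1−t)) = 1/(1 − 0.49×0.72) = 1/0.6472 ≈ 1.545.
The tax multiplier is −c × k ≈ −0.757, so ΔY = k × (−c·ΔT) = (+€186.2 billion) / 0.6472 ≈ +€288 billion.

+€288 billion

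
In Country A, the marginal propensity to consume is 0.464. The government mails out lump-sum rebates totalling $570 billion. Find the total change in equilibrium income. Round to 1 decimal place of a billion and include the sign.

A lump-sum tax change of −$570 billion shifts disposable income by +$570 billion; first-round consumption changes by −c × ΔT = −0.464 × (−$570 billion) = +$264.48 billion.
Expenditure multiplier = 1/(1 − MPC) = 1/(1 − 0.464) = 1/0.536 ≈ 1.866.
The tax multiplier is −c × k ≈ −0.866, so ΔY = k × (−c·ΔT) = (+$264.48 billion) / 0.536 ≈ +$493.4 billion.

+$493.4 billion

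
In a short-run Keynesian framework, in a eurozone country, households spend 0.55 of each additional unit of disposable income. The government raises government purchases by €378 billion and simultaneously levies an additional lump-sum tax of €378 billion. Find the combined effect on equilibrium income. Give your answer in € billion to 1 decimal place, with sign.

Expenditure multiplier = 1/(1 − MPC) = 1/(1 − 0.55) = 1/0.45 ≈ 2.222.
ΔG contributes k·ΔG = (+€378 billion) / 0.45 = +€840 billion.
ΔT of +€378 billion changes first-round spending by −c·ΔT = −€207.9 billion, contributing k·(−c·ΔT) = (−€207.9 billion) / 0.45 = −€462 billion.
With ΔG = ΔT and no other leakages, the balanced-budget multiplier is 1, so ΔY = ΔG = +€378 billion.

+€378.0 billion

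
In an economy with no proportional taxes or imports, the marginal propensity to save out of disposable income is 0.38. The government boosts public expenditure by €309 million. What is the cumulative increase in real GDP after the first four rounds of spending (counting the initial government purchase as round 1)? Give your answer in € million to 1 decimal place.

MPC = 1 − MPS = 1 − 0.38 = 0.62.
Round 1 adds ΔG = €309 million; each later round is MPC = 0.62 times the previous.
After 4 rounds: 309 + 191.58 + 118.7796 + 73.643352 = ΔG·(1 − c^4)/(1 − c) = 309 × (1 − 0.14776336)/0.38 ≈ €693 million.

€693.0 million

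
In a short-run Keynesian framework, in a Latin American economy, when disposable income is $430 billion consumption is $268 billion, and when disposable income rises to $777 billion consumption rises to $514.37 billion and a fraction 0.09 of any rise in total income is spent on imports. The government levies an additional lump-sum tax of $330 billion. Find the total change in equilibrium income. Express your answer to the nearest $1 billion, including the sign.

−$617 billion

MPC = ΔC/ΔYd = (514.37 − 268)/(777 − 430) = 246.37/347 = 0.71.
A lump-sum tax change of +$330 billion shifts disposable income by −$330 billion; first-round consumption changes by −c × ΔT = −0.71 × (+$330 billion) = −$234.3 billion.
Expenditure multiplier = 1/(1 − c + m) = 1/(1 − 0.71 + 0.09) = 1/0.38 ≈ 2.632.
The tax multiplier is −c × k ≈ −1.868, so ΔY = k × (−c·ΔT) = (−$234.3 billion) / 0.38 ≈ −$617 billion.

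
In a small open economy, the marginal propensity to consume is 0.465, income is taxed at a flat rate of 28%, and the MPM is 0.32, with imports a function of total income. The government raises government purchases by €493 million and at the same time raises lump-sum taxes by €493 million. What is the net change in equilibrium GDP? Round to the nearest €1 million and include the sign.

Expenditure multiplier = 1/(1 − c(1−t) + m) = 1/(1 − 0.465×0.72 + 0.32) = 1/0.9852 ≈ 1.015.
ΔG contributes k·ΔG = (+€493 million) / 0.9852 ≈ +€500.4 million.
ΔT of +€493 million changes first-round spending by −c·ΔT = −€229.245 million, contributing k·(−c·ΔT) = (−€229.245 million) / 0.9852 ≈ −€232.7 million.
Net ΔY = k(ΔG − c·ΔT) = (+€263.755 million) / 0.9852 ≈ +€268 million.

+€268 million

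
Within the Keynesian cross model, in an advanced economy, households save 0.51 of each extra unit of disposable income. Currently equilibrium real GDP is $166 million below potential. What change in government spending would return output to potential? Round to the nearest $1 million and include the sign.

+$85 million

MPC = 1 − MPS = 1 − 0.51 = 0.49.
Spending multiplier = 1/(1 − MPC) = 1/(1 − 0.49) = 1/0.51 ≈ 1.961.
Need ΔY = +$166 million, so ΔG = ΔY/k = (+$166 million) × 0.51 ≈ +$85 million.
The government should increase government spending by $85 million.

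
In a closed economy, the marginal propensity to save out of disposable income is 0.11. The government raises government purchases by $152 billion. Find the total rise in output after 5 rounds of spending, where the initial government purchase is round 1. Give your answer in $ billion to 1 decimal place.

MPC = 1 − MPS = 1 − 0.11 = 0.89.
Round 1 adds ΔG = $152 billion; each later round is MPC = 0.89 times the previous.
After 5 rounds: 152 + 135.28 + 120.3992 + 107.155288 + 95.36820632 = ΔG·(1 − c^5)/(1 − c) = 152 × (1 − 0.5584059449)/0.11 ≈ $610.2 billion.

$610.2 billion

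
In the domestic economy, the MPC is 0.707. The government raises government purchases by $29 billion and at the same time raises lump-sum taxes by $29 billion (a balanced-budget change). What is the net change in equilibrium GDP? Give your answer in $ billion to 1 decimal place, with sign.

+$29.0 billion

Expenditure multiplier = 1/(1 − MPC) = 1/(1 − 0.707) = 1/0.293 ≈ 3.413.
ΔG contributes k·ΔG = (+$29 billion) / 0.293 ≈ +$99 billion.
ΔT of +$29 billion changes first-round spending by −c·ΔT = −$20.503 billion, contributing k·(−c·ΔT) = (−$20.503 billion) / 0.293 ≈ −$70 billion.
With ΔG = ΔT and no other leakages, the balanced-budget multiplier is 1, so ΔY = ΔG = +$29 billion.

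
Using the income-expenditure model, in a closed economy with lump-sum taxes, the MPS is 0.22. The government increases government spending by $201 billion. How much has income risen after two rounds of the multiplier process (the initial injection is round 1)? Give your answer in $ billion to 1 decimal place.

$357.8 billion

MPC = 1 − MPS = 1 − 0.22 = 0.78.
Round 1 adds ΔG = $201 billion; each later round is MPC = 0.78 times the previous.
After 2 rounds: 201 + 156.78 = ΔG·(1 − c^2)/(1 − c) = 201 × (1 − 0.6084)/0.22 ≈ $357.8 billion.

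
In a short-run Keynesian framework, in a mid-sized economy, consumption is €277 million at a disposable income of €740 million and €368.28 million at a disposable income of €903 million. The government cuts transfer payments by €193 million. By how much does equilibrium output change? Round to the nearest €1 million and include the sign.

−€246 million

MPC = ΔC/ΔYd = (368.28 − 277)/(903 − 740) = 91.28/163 = 0.56.
The transfer change shifts disposable income by −€193 million, so first-round consumption changes by c·ΔTR = 0.56 × (−€193 million) = −€108.08 million.
Expenditure multiplier = 1/(1 − MPC) = 1/(1 − 0.56) = 1/0.44 ≈ 2.273.
The transfer multiplier is c × k ≈ 1.273, so ΔY = k × (c·ΔTR) = (−€108.08 million) / 0.44 ≈ −€246 million.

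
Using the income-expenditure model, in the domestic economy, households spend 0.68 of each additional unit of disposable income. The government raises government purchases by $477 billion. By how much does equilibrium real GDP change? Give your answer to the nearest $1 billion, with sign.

+$1,491 billion

Spending multiplier = 1/(1 − MPC) = 1/(1 − 0.68) = 1/0.32 = 3.125.
ΔY = k × ΔG = (+$477 billion) / 0.32 ≈ +$1,491 billion.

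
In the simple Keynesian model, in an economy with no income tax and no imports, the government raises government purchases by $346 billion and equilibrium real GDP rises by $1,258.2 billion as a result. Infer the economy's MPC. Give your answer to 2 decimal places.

0.73

Implied spending multiplier k = ΔY/ΔG = 1,258.2/346 ≈ 3.6364.
Since k = 1/(1 − MPC), MPC = 1 − 1/k = 1 − ΔG/ΔY = 1 − 346/1,258.2 ≈ 0.73.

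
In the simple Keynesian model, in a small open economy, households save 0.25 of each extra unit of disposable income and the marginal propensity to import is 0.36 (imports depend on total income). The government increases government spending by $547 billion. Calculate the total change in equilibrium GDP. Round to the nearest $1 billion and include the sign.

+$897 billion

MPC = 1 − MPS = 1 − 0.25 = 0.75.
Government-spending multiplier = 1/(1 − c + m) = 1/(1 − 0.75 + 0.36) = 1/0.61 ≈ 1.639.
ΔY = k × ΔG = (+$547 billion) / 0.61 ≈ +$897 billion.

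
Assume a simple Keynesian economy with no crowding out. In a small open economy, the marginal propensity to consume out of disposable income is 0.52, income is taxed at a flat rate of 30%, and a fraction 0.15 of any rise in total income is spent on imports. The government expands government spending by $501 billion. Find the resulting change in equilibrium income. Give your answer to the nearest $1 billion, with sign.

Spending multiplier = 1/(1 − c(1−t) + m) = 1/(1 − 0.52×0.7 + 0.15) = 1/0.786 ≈ 1.272.
ΔY = k × ΔG = (+$501 billion) / 0.786 ≈ +$637 billion.

+$637 billion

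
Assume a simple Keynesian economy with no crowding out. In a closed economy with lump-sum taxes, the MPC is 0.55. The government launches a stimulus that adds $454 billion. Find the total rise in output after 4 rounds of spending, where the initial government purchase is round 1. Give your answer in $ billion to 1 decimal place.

$916.6 billion

Round 1 adds ΔG = $454 billion; each later round is MPC = 0.55 times the previous.
After 4 rounds: 454 + 249.7 + 137.335 + 75.53425 = ΔG·(1 − c^4)/(1 − c) = 454 × (1 − 0.09150625)/0.45 ≈ $916.6 billion.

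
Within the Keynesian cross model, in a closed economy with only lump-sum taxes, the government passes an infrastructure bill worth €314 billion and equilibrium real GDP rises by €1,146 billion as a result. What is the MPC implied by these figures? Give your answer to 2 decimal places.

Implied spending multiplier k = ΔY/ΔG = 1,146/314 ≈ 3.6497.
Since k = 1/(1 − MPC), MPC = 1 − 1/k = 1 − ΔG/ΔY = 1 − 314/1,146 ≈ 0.73.

0.73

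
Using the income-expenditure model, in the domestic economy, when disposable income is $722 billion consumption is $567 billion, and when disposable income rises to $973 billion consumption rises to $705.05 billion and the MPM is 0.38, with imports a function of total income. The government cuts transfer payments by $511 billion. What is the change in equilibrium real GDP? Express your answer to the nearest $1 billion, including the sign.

−$339 billion

MPC = ΔC/ΔYd = (705.05 − 567)/(973 − 722) = 138.05/251 = 0.55.
The transfer change shifts disposable income by −$511 billion, so first-round consumption changes by c·ΔTR = 0.55 × (−$511 billion) = −$281.05 billion.
Expenditure multiplier = 1/(1 − c + m) = 1/(1 − 0.55 + 0.38) = 1/0.83 ≈ 1.205.
The transfer multiplier is c × k ≈ 0.663, so ΔY = k × (c·ΔTR) = (−$281.05 billion) / 0.83 ≈ −$339 billion.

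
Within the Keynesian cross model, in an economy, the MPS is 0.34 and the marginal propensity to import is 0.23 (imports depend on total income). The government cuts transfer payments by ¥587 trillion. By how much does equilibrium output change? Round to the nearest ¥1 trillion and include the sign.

−¥680 trillion

MPC = 1 − MPS = 1 − 0.34 = 0.66.
The transfer change shifts disposable income by −¥587 trillion, so first-round consumption changes by c·ΔTR = 0.66 × (−¥587 trillion) = −¥387.42 trillion.
Expenditure multiplier = 1/(1 − c + m) = 1/(1 − 0.66 + 0.23) = 1/0.57 ≈ 1.754.
The transfer multiplier is c × k ≈ 1.158, so ΔY = k × (c·ΔTR) = (−¥387.42 trillion) / 0.57 ≈ −¥680 trillion.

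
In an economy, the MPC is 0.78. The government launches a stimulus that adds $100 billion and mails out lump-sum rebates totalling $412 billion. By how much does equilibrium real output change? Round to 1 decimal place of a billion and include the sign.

Expenditure multiplier = 1/(1 − MPC) = 1/(1 − 0.78) = 1/0.22 ≈ 4.545.
ΔG contributes k·ΔG = (+$100 billion) / 0.22 ≈ +$454.5 billion.
ΔT of −$412 billion changes first-round spending by −c·ΔT = +$321.36 billion, contributing k·(−c·ΔT) = (+$321.36 billion) / 0.22 ≈ +$1,460.7 billion.
Net ΔY = k(ΔG − c·ΔT) = (+$421.36 billion) / 0.22 ≈ +$1,915.3 billion.

+$1,915.3 billion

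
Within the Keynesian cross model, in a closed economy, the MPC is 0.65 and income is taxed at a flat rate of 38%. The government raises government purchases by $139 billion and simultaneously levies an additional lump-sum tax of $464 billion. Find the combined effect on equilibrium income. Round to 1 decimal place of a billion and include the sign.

Expenditure multiplier = 1/(1 − c(1−t)) = 1/(1 − 0.65×0.62) = 1/0.597 ≈ 1.675.
ΔG contributes k·ΔG = (+$139 billion) / 0.597 ≈ +$232.8 billion.
ΔT of +$464 billion changes first-round spending by −c·ΔT = −$301.6 billion, contributing k·(−c·ΔT) = (−$301.6 billion) / 0.597 ≈ −$505.2 billion.
Net ΔY = k(ΔG − c·ΔT) = (−$162.6 billion) / 0.597 ≈ −$272.4 billion.

−$272.4 billion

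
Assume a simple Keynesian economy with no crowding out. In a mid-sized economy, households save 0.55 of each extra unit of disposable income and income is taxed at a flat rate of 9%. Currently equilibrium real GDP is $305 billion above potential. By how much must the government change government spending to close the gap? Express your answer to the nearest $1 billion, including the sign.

−$180 billion

MPC = 1 − MPS = 1 − 0.55 = 0.45.
Spending multiplier = 1/(1 − c(1−t)) = 1/(1 − 0.45×0.91) = 1/0.5905 ≈ 1.693.
Need ΔY = −$305 billion, so ΔG = ΔY/k = (−$305 billion) × 0.5905 ≈ −$180 billion.
The government should cut government spending by $180 billion.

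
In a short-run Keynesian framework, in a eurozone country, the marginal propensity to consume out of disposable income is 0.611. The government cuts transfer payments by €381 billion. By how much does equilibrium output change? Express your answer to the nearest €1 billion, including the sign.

The transfer change shifts disposable income by −€381 billion, so first-round consumption changes by c·ΔTR = 0.611 × (−€381 billion) = −€232.791 billion.
Expenditure multiplier = 1/(1 − MPC) = 1/(1 − 0.611) = 1/0.389 ≈ 2.571.
The transfer multiplier is c × k ≈ 1.571, so ΔY = k × (c·ΔTR) = (−€232.791 billion) / 0.389 ≈ −€598 billion.

−€598 billion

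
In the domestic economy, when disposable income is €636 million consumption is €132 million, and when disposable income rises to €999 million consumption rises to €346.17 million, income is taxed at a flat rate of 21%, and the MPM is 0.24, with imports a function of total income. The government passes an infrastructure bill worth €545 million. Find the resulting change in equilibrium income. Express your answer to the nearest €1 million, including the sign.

MPC = ΔC/ΔYd = (346.17 − 132)/(999 − 636) = 214.17/363 = 0.59.
Spending multiplier = 1/(1 − c(1−t) + m) = 1/(1 − 0.59×0.79 + 0.24) = 1/0.7739 ≈ 1.292.
ΔY = k × ΔG = (+€545 million) / 0.7739 ≈ +€704 million.

+€704 million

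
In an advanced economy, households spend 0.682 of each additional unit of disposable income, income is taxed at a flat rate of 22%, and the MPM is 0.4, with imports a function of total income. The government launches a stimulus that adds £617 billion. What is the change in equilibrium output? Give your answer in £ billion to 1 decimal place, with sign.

+£710.8 billion

Government-spending multiplier = 1/(1 − c(1−t) + m) = 1/(1 − 0.682×0.78 + 0.4) = 1/0.86804 ≈ 1.152.
ΔY = k × ΔG = (+£617 billion) / 0.86804 ≈ +£710.8 billion.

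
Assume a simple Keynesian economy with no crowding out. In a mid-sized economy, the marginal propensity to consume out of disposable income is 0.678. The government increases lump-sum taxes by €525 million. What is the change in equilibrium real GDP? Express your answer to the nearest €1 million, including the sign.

−€1,105 million

A lump-sum tax change of +€525 million shifts disposable income by −€525 million; first-round consumption changes by −c × ΔT = −0.678 × (+€525 million) = −€355.95 million.
Expenditure multiplier = 1/(1 − MPC) = 1/(1 − 0.678) = 1/0.322 ≈ 3.106.
The tax multiplier is −c × k ≈ −2.106, so ΔY = k × (−c·ΔT) = (−€355.95 million) / 0.322 ≈ −€1,105 million.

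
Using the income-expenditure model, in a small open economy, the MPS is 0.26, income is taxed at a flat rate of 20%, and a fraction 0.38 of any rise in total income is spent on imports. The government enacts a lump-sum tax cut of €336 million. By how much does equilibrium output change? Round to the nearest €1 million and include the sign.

+€316 million

MPC = 1 − MPS = 1 − 0.26 = 0.74.
A lump-sum tax change of −€336 million shifts disposable income by +€336 million; first-round consumption changes by −c × ΔT = −0.74 × (−€336 million) = +€248.64 million.
Expenditure multiplier = 1/(1 − c(1−t) + m) = 1/(1 − 0.74×0.8 + 0.38) = 1/0.788 ≈ 1.269.
The tax multiplier is −c × k ≈ −0.939, so ΔY = k × (−c·ΔT) = (+€248.64 million) / 0.788 ≈ +€316 million.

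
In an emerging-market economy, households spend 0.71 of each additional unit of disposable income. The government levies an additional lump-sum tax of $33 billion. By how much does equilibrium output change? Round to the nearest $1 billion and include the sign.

A lump-sum tax change of +$33 billion shifts disposable income by −$33 billion; first-round consumption changes by −c × ΔT = −0.71 × (+$33 billion) = −$23.43 billion.
Expenditure multiplier = 1/(1 − MPC) = 1/(1 − 0.71) = 1/0.29 ≈ 3.448.
The tax multiplier is −c × k ≈ −2.448, so ΔY = k × (−c·ΔT) = (−$23.43 billion) / 0.29 ≈ −$81 billion.

−$81 billion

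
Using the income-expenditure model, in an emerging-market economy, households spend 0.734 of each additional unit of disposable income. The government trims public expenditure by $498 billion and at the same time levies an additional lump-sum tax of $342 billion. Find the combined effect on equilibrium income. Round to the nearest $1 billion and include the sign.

Expenditure multiplier = 1/(1 − MPC) = 1/(1 − 0.734) = 1/0.266 ≈ 3.759.
ΔG contributes k·ΔG = (−$498 billion) / 0.266 ≈ −$1,872.2 billion.
ΔT of +$342 billion changes first-round spending by −c·ΔT = −$251.028 billion, contributing k·(−c·ΔT) = (−$251.028 billion) / 0.266 ≈ −$943.7 billion.
Net ΔY = k(ΔG − c·ΔT) = (−$749.028 billion) / 0.266 ≈ −$2,816 billion.

−$2,816 billion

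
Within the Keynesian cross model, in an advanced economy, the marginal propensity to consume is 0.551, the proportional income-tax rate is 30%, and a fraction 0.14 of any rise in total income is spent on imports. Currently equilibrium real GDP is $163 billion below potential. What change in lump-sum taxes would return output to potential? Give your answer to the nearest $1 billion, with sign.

−$223 billion

Spending multiplier = 1/(1 − c(1−t) + m) = 1/(1 − 0.551×0.7 + 0.14) = 1/0.7543 ≈ 1.326.
Tax multiplier = −c·k = −0.551/0.7543 ≈ −0.73. Need ΔY = +$163 billion, so ΔT = ΔY/(−c·k) = −(+$163 billion) × 0.7543 / 0.551 ≈ −$223 billion.
The government should cut lump-sum taxes by $223 billion.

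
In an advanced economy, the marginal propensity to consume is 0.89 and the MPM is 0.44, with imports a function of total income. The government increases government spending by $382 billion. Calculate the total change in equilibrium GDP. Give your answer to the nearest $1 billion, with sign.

+$695 billion

Spending multiplier = 1/(1 − c + m) = 1/(1 − 0.89 + 0.44) = 1/0.55 ≈ 1.818.
ΔY = k × ΔG = (+$382 billion) / 0.55 ≈ +$695 billion.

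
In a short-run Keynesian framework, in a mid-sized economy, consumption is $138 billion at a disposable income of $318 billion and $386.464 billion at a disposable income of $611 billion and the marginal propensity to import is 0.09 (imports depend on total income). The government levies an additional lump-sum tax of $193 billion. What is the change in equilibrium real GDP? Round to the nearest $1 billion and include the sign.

−$676 billion

MPC = ΔC/ΔYd = (386.464 − 138)/(611 − 318) = 248.464/293 = 0.848.
A lump-sum tax change of +$193 billion shifts disposable income by −$193 billion; first-round consumption changes by −c × ΔT = −0.848 × (+$193 billion) = −$163.664 billion.
Expenditure multiplier = 1/(1 − c + m) = 1/(1 − 0.848 + 0.09) = 1/0.242 ≈ 4.132.
The tax multiplier is −c × k ≈ −3.504, so ΔY = k × (−c·ΔT) = (−$163.664 billion) / 0.242 ≈ −$676 billion.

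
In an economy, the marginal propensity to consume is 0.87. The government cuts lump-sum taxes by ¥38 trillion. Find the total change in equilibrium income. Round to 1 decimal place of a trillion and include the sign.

+¥254.3 trillion

A lump-sum tax change of −¥38 trillion shifts disposable income by +¥38 trillion; first-round consumption changes by −c × ΔT = −0.87 × (−¥38 trillion) = +¥33.06 trillion.
Expenditure multiplier = 1/(1 − MPC) = 1/(1 − 0.87) = 1/0.13 ≈ 7.692.
The tax multiplier is −c × k ≈ −6.692, so ΔY = k × (−c·ΔT) = (+¥33.06 trillion) / 0.13 ≈ +¥254.3 trillion.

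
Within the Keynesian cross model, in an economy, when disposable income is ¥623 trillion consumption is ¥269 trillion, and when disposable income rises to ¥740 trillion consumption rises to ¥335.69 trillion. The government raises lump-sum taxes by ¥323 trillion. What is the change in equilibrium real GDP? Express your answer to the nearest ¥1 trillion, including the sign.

−¥428 trillion

MPC = ΔC/ΔYd = (335.69 − 269)/(740 − 623) = 66.69/117 = 0.57.
A lump-sum tax change of +¥323 trillion shifts disposable income by −¥323 trillion; first-round consumption changes by −c × ΔT = −0.57 × (+¥323 trillion) = −¥184.11 trillion.
Expenditure multiplier = 1/(1 − MPC) = 1/(1 − 0.57) = 1/0.43 ≈ 2.326.
The tax multiplier is −c × k ≈ −1.326, so ΔY = k × (−c·ΔT) = (−¥184.11 trillion) / 0.43 ≈ −¥428 trillion.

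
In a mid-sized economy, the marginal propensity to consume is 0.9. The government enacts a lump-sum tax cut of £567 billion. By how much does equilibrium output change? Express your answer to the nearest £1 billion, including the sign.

+£5,103 billion

A lump-sum tax change of −£567 billion shifts disposable income by +£567 billion; first-round consumption changes by −c × ΔT = −0.9 × (−£567 billion) = +£510.3 billion.
Expenditure multiplier = 1/(1 − MPC) = 1/(1 − 0.9) = 1/0.1 = 10.
The tax multiplier is −c × k = −9, so ΔY = k × (−c·ΔT) = (+£510.3 billion) / 0.1 = +£5,103 billion.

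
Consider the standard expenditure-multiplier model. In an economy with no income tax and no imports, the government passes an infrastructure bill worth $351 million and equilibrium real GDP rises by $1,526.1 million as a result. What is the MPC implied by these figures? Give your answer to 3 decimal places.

0.770

Implied spending multiplier k = ΔY/ΔG = 1,526.1/351 ≈ 4.3479.
Since k = 1/(1 − MPC), MPC = 1 − 1/k = 1 − ΔG/ΔY = 1 − 351/1,526.1 ≈ 0.770.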